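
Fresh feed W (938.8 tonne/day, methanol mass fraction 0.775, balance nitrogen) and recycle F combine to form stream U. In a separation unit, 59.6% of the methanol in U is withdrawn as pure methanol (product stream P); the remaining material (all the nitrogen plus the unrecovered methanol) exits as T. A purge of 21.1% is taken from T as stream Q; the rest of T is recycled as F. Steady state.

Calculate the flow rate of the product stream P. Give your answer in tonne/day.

636.5 tonne/day

methanol in U: m_A = 938.8×0.775 + (1−0.211)·(1−0.596)·m_A, so m_A = 727.57/0.6812 = 1068 tonne/day.
Product P = 0.596×1068 = 636.53 tonne/day.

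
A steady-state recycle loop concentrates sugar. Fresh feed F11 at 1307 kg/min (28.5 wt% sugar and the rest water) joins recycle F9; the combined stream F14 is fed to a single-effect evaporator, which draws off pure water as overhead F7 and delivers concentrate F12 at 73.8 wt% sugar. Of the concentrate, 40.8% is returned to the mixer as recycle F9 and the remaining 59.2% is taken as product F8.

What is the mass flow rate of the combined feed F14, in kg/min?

1655 kg/min

Overall sugar balance (none leaves overhead): sugar in fresh feed = sugar in product, i.e. 1307×0.285 = (1−0.408)·F12·0.738.
F12 = 372.49/(0.738×0.592) = 852.59 kg/min.
Recycle F9 = 0.408×852.59 = 347.86 kg/min.
Combined feed F14 = 1307 + 347.86 = 1654.9 kg/min.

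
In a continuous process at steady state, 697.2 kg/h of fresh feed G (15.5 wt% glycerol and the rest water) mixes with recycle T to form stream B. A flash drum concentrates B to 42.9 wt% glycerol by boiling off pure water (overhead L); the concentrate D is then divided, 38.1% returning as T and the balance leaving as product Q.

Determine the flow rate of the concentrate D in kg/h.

407 kg/h

Overall glycerol balance (none leaves overhead): glycerol in fresh feed = glycerol in product, i.e. 697.2×0.155 = (1−0.381)·D·0.429.
D = 108.07/(0.429×0.619) = 406.95 kg/h.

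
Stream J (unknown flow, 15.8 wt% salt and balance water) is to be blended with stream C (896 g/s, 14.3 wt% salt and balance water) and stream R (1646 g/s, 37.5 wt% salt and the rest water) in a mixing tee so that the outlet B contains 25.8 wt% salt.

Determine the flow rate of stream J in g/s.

895.4 g/s

Let J be the unknown flow. Total out = 2542 + J.
salt balance: 745.38 + 0.158·J = 0.258·(2542 + J)
(0.158 − 0.258)·J = 0.258×2542 − 745.38 = -89.542
J = -89.542 / -0.100 = 895.42 g/s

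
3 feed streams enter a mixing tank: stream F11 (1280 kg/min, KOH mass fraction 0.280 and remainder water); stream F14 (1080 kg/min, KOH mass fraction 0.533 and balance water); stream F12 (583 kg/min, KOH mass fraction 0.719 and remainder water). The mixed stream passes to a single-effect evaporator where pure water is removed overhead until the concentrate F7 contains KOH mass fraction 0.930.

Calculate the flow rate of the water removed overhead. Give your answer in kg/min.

KOH entering = 1280×0.280 + 1080×0.533 + 583×0.719 = 1353.2 kg/min.
All KOH reports to F7, so F7 = 1353.2/0.930 = 1455.1 kg/min.
Total feed = 2943 kg/min; overhead = 2943 − 1455.1 = 1487.9 kg/min.

1488 kg/min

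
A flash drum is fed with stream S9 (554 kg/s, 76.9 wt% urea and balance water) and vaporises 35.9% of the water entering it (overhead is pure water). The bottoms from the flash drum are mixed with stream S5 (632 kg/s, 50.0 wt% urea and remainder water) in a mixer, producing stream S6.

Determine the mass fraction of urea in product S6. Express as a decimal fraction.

Vapour removed = 0.359×0.231×554 = 45.943 kg/s; concentrate = 508.06 kg/s.
urea reaching the mixer = 426.03 (from concentrate) + 632×0.500 = 742.03 kg/s.
Product flow = 508.06 + 632 = 1140.1 kg/s; urea fraction = 0.6509.

0.6509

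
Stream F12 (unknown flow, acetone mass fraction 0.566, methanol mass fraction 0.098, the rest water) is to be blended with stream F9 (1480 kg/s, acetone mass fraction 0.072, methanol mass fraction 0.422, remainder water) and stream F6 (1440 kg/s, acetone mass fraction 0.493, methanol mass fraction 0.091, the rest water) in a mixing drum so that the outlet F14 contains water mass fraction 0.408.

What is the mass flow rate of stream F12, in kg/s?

2174 kg/s

Let F12 be the unknown flow. Total out = 2920 + F12.
water balance: 1347.9 + 0.336·F12 = 0.408·(2920 + F12)
(0.336 − 0.408)·F12 = 0.408×2920 − 1347.9 = -156.56
F12 = -156.56 / -0.072 = 2174.4 kg/s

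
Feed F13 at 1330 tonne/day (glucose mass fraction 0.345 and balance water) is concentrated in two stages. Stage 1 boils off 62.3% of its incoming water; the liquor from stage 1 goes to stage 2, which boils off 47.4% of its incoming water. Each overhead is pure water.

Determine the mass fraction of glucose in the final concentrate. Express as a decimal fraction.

water in feed = 1330×0.655 = 871.15 tonne/day.
After stage 1: water left = (1−0.623)×871.15 = 328.42; stream total = 787.27 tonne/day.
After stage 2: water left = (1−0.474)×328.42 = 172.75; final concentrate = 631.6 tonne/day.
glucose fraction = 458.85/631.6 = 0.726.

0.726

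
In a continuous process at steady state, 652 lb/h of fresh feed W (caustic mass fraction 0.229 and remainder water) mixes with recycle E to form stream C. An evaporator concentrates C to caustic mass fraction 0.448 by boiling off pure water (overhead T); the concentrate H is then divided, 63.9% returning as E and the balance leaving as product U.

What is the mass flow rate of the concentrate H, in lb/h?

923.2 lb/h

Overall caustic balance (none leaves overhead): caustic in fresh feed = caustic in product, i.e. 652×0.229 = (1−0.639)·H·0.448.
H = 149.31/(0.448×0.361) = 923.2 lb/h.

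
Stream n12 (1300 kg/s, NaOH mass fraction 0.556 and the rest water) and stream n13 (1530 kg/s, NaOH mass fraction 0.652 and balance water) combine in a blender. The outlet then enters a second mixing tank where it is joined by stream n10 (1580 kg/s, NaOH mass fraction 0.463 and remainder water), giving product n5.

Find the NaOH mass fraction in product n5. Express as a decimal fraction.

0.556

Overall, product flow = 4410 kg/s.
NaOH in = 1300×0.556 + 1530×0.652 + 1580×0.463 = 2451.9 kg/s.
NaOH fraction in n5 = 0.556.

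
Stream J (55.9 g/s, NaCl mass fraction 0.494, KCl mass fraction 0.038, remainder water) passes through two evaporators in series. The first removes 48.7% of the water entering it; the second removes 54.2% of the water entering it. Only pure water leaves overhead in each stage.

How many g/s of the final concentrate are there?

35.89 g/s

water in feed = 55.9×0.468 = 26.161 g/s.
After stage 1: water left = (1−0.487)×26.161 = 13.421; stream total = 43.159 g/s.
After stage 2: water left = (1−0.542)×13.421 = 6.1467; final concentrate = 35.885 g/s.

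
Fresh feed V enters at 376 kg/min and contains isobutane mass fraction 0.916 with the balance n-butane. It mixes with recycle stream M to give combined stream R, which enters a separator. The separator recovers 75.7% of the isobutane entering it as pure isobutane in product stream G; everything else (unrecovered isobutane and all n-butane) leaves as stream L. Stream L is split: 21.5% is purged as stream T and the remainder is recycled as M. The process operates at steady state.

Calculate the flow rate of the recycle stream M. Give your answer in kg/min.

n-butane enters only via V and leaves only via the purge: 376×0.084 = 0.215×(n-butane in L), and the separator passes all n-butane, so n-butane in R = n-butane in L = 146.9 kg/min.
isobutane in R: m_A = 376×0.916 + (1−0.215)·(1−0.757)·m_A, so m_A = 344.42/0.8092 = 425.6 kg/min.
L = (1−0.757)×425.6 + 146.9 = 250.32 kg/min.
Recycle M = (1−0.215)×250.32 = 196.5 kg/min.

196.5 kg/min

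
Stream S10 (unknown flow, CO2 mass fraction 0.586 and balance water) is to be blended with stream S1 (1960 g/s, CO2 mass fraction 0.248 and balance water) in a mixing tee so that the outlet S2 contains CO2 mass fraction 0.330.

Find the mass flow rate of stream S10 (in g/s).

Let S10 be the unknown flow. Total out = 1960 + S10.
CO2 balance: 486.08 + 0.586·S10 = 0.330·(1960 + S10)
(0.586 − 0.330)·S10 = 0.330×1960 − 486.08 = 160.72
S10 = 160.72 / 0.256 = 627.81 g/s

627.8 g/s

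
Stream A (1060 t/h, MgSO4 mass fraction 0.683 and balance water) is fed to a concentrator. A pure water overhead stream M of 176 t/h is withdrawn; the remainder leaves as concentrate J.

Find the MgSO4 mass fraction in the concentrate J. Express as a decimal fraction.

0.819

MgSO4 is not removed: 1060×0.683 = 723.98 t/h of MgSO4 enters J.
Concentrate = 1060 − 176 = 884 t/h.
Mass fraction = 723.98/884 = 0.819.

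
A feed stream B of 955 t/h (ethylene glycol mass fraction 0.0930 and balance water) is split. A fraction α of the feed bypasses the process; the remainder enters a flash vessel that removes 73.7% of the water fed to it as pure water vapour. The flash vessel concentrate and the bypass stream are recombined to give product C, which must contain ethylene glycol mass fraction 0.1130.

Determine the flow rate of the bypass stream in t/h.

702.1 t/h

All 955×0.093 = 88.815 t/h of ethylene glycol reaches C, so C = 88.815/0.113 = 785.97 t/h and vapour = 169.03 t/h.
The evaporator receives (1−α)·955 of feed at 0.907 water and removes 0.737 of that water:
0.737×0.907×(1−α)×955 = 169.03
(1−α) = 169.03/638.38 = 0.2648;  α = 0.7352.
Bypass flow = 0.7352×955 = 702.14 t/h.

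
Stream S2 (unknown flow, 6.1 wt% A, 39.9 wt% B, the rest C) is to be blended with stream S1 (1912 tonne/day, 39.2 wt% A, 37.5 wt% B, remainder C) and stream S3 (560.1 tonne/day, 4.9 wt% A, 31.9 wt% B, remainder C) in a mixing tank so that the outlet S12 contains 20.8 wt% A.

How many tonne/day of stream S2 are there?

Let S2 be the unknown flow. Total out = 2472.1 + S2.
A balance: 776.95 + 0.061·S2 = 0.208·(2472.1 + S2)
(0.061 − 0.208)·S2 = 0.208×2472.1 − 776.95 = -262.75
S2 = -262.75 / -0.147 = 1787.4 tonne/day

1787 tonne/day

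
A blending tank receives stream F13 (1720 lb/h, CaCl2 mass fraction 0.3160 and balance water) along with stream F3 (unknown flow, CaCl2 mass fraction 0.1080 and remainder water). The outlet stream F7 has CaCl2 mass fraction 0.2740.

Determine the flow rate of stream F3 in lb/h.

435.2 lb/h

Let F3 be the unknown flow. Total out = 1720 + F3.
CaCl2 balance: 543.52 + 0.108·F3 = 0.274·(1720 + F3)
(0.108 − 0.274)·F3 = 0.274×1720 − 543.52 = -72.24
F3 = -72.24 / -0.166 = 435.18 lb/h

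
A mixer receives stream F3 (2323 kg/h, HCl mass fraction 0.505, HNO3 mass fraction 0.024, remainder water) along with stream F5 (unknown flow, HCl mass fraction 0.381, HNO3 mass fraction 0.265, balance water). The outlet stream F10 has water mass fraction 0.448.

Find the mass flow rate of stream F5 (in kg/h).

Let F5 be the unknown flow. Total out = 2323 + F5.
water balance: 1094.1 + 0.354·F5 = 0.448·(2323 + F5)
(0.354 − 0.448)·F5 = 0.448×2323 − 1094.1 = -53.429
F5 = -53.429 / -0.094 = 568.39 kg/h

568.4 kg/h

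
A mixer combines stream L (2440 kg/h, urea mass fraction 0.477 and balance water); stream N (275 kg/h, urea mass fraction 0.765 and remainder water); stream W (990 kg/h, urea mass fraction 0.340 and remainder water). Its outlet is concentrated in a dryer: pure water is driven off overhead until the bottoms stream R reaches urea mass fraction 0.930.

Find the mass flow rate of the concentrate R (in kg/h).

1840 kg/h

urea entering = 2440×0.477 + 275×0.765 + 990×0.340 = 1710.9 kg/h.
All urea reports to R, so R = 1710.9/0.930 = 1839.6 kg/h.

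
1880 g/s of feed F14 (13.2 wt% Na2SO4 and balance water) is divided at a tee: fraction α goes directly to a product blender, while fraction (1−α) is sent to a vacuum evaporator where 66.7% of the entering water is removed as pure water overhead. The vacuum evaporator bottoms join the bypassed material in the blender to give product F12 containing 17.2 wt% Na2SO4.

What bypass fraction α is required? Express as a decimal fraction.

0.598

All 1880×0.132 = 248.16 g/s of Na2SO4 reaches F12, so F12 = 248.16/0.172 = 1442.8 g/s and vapour = 437.21 g/s.
The evaporator receives (1−α)·1880 of feed at 0.868 water and removes 0.667 of that water:
0.667×0.868×(1−α)×1880 = 437.21
(1−α) = 437.21/1088.4 = 0.4017;  α = 0.5983.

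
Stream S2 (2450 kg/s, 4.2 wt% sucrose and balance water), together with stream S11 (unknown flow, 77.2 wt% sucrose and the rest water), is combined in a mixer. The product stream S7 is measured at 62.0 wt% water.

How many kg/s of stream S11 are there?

2112 kg/s

Let S11 be the unknown flow. Total out = 2450 + S11.
water balance: 2347.1 + 0.228·S11 = 0.620·(2450 + S11)
(0.228 − 0.620)·S11 = 0.620×2450 − 2347.1 = -828.1
S11 = -828.1 / -0.392 = 2112.5 kg/s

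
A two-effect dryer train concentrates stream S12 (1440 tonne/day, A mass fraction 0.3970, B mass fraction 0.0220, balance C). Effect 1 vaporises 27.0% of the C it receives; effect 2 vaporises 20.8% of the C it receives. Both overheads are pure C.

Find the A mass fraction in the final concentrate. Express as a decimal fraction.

0.5259

C in feed = 1440×0.581 = 836.64 tonne/day.
After stage 1: C left = (1−0.270)×836.64 = 610.75; stream total = 1214.1 tonne/day.
After stage 2: C left = (1−0.208)×610.75 = 483.71; final concentrate = 1087.1 tonne/day.
A fraction = 571.68/1087.1 = 0.5259.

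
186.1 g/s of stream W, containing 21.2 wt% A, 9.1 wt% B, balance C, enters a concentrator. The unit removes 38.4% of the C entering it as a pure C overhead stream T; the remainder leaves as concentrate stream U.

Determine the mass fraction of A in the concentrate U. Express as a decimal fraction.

0.289

A is not removed: 186.1×0.212 = 39.453 g/s of A enters U.
C entering = 186.1×0.697 = 129.71 g/s; overhead removed = 0.384×129.71 = 49.809 g/s.
Concentrate = 186.1 − 49.809 = 136.29 g/s.
Mass fraction = 39.453/136.29 = 0.289.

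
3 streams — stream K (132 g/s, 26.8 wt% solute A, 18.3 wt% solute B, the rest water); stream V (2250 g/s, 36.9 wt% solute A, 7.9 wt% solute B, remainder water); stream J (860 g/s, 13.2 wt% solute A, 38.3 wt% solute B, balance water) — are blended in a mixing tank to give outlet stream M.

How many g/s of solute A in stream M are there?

solute A out = solute A in = 132×0.268 + 2250×0.369 + 860×0.132 = 979.15 g/s.

979.1 g/s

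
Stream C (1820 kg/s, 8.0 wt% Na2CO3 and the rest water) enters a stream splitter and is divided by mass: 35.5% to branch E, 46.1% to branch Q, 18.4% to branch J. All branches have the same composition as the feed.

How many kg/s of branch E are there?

Branch E flow = 0.355×1820 = 646.1 kg/s.

646.1 kg/s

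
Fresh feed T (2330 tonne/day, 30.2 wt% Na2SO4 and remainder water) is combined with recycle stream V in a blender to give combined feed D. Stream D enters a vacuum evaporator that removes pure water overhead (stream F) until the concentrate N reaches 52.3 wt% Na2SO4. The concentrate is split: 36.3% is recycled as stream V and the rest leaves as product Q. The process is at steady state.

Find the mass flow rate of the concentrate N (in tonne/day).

2112 tonne/day

Overall Na2SO4 balance (none leaves overhead): Na2SO4 in fresh feed = Na2SO4 in product, i.e. 2330×0.302 = (1−0.363)·N·0.523.
N = 703.66/(0.523×0.637) = 2112.1 tonne/day.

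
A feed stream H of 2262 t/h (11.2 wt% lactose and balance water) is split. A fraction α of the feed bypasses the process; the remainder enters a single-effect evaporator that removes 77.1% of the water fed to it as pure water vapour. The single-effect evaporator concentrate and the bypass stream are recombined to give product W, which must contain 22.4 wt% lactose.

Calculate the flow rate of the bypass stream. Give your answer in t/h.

All 2262×0.112 = 253.34 t/h of lactose reaches W, so W = 253.34/0.224 = 1131 t/h and vapour = 1131 t/h.
The evaporator receives (1−α)·2262 of feed at 0.888 water and removes 0.771 of that water:
0.771×0.888×(1−α)×2262 = 1131
(1−α) = 1131/1548.7 = 0.7303;  α = 0.2697.
Bypass flow = 0.2697×2262 = 610.06 t/h.

610.1 t/h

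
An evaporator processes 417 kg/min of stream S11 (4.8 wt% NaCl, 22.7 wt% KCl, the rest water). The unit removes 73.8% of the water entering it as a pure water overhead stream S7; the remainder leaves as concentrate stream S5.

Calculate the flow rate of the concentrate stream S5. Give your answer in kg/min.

193.9 kg/min

water entering = 417×0.725 = 302.32 kg/min; overhead removed = 0.738×302.32 = 223.12 kg/min.
Concentrate = 417 − 223.12 = 193.88 kg/min.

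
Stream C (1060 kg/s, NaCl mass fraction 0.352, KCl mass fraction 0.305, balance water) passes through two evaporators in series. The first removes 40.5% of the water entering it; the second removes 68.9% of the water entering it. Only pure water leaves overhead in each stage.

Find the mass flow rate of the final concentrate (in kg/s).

763.7 kg/s

water in feed = 1060×0.343 = 363.58 kg/s.
After stage 1: water left = (1−0.405)×363.58 = 216.33; stream total = 912.75 kg/s.
After stage 2: water left = (1−0.689)×216.33 = 67.279; final concentrate = 763.7 kg/s.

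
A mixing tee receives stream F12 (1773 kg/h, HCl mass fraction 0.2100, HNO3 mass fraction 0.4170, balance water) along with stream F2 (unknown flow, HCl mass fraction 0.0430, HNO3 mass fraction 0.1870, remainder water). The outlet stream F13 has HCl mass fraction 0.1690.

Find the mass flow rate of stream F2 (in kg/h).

Let F2 be the unknown flow. Total out = 1773 + F2.
HCl balance: 372.33 + 0.043·F2 = 0.169·(1773 + F2)
(0.043 − 0.169)·F2 = 0.169×1773 − 372.33 = -72.693
F2 = -72.693 / -0.126 = 576.93 kg/h

576.9 kg/h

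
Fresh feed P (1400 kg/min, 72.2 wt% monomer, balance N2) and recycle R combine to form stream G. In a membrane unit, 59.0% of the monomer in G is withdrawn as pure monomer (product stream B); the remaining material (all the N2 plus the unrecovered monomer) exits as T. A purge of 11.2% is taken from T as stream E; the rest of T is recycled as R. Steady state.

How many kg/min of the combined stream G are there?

N2 enters only via P and leaves only via the purge: 1400×0.278 = 0.112×(N2 in T), and the membrane unit passes all N2, so N2 in G = N2 in T = 3475 kg/min.
monomer in G: m_A = 1400×0.722 + (1−0.112)·(1−0.590)·m_A, so m_A = 1010.8/0.6359 = 1589.5 kg/min.
G = 1589.5 + 3475 = 5064.5 kg/min.

5065 kg/min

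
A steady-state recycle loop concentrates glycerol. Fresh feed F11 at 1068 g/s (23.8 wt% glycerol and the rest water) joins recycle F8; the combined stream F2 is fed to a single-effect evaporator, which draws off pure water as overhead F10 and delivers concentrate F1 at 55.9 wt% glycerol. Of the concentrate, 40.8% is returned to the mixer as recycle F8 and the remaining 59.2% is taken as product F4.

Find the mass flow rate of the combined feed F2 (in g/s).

Overall glycerol balance (none leaves overhead): glycerol in fresh feed = glycerol in product, i.e. 1068×0.238 = (1−0.408)·F1·0.559.
F1 = 254.18/(0.559×0.592) = 768.09 g/s.
Recycle F8 = 0.408×768.09 = 313.38 g/s.
Combined feed F2 = 1068 + 313.38 = 1381.4 g/s.

1381 g/s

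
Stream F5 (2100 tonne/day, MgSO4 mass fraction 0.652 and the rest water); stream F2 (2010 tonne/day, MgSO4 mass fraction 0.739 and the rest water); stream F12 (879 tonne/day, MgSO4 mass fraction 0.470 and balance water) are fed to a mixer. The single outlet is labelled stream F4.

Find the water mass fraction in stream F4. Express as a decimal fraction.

0.345

Total flow out = 2100 + 2010 + 879 = 4989 tonne/day.
water in = 2100×0.348 + 2010×0.261 + 879×0.530 = 1721.3 tonne/day.
water mass fraction in F4 = 1721.3/4989 = 0.345.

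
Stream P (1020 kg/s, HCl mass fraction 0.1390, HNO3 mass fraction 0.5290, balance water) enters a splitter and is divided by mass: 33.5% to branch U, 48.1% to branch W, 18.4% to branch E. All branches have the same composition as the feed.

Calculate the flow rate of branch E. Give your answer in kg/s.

Branch E flow = 0.184×1020 = 187.68 kg/s.

187.7 kg/s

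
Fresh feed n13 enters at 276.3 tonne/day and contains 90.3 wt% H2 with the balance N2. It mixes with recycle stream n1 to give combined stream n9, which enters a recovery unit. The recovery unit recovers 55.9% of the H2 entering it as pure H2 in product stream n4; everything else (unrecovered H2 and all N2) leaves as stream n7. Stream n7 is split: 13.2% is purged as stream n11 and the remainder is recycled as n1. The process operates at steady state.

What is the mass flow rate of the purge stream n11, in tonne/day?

50.33 tonne/day

N2 enters only via n13 and leaves only via the purge: 276.3×0.097 = 0.132×(N2 in n7), and the recovery unit passes all N2, so N2 in n9 = N2 in n7 = 203.04 tonne/day.
H2 in n9: m_A = 276.3×0.903 + (1−0.132)·(1−0.559)·m_A, so m_A = 249.5/0.6172 = 404.24 tonne/day.
n7 = (1−0.559)×404.24 + 203.04 = 381.31 tonne/day.
Purge n11 = 0.132×381.31 = 50.332 tonne/day.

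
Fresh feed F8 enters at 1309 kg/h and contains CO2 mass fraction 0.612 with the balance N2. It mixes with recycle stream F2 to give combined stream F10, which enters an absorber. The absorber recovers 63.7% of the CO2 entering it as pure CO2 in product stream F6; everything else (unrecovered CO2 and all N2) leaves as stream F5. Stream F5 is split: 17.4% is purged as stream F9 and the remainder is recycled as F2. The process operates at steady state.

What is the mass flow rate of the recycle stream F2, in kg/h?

N2 enters only via F8 and leaves only via the purge: 1309×0.388 = 0.174×(N2 in F5), and the absorber passes all N2, so N2 in F10 = N2 in F5 = 2918.9 kg/h.
CO2 in F10: m_A = 1309×0.612 + (1−0.174)·(1−0.637)·m_A, so m_A = 801.11/0.7002 = 1144.2 kg/h.
F5 = (1−0.637)×1144.2 + 2918.9 = 3334.3 kg/h.
Recycle F2 = (1−0.174)×3334.3 = 2754.1 kg/h.

2754 kg/h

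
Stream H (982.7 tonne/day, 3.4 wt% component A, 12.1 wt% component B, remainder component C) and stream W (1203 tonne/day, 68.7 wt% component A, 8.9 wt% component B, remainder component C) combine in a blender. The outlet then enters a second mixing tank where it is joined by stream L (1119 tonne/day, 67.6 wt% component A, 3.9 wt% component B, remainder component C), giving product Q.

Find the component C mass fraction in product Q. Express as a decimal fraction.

Overall, product flow = 3304.7 tonne/day.
component C in = 982.7×0.845 + 1203×0.224 + 1119×0.285 = 1418.8 tonne/day.
component C fraction in Q = 0.429.

0.429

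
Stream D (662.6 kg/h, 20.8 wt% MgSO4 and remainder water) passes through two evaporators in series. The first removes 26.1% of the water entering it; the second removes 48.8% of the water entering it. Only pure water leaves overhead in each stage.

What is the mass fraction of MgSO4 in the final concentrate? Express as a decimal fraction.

0.410

water in feed = 662.6×0.792 = 524.78 kg/h.
After stage 1: water left = (1−0.261)×524.78 = 387.81; stream total = 525.63 kg/h.
After stage 2: water left = (1−0.488)×387.81 = 198.56; final concentrate = 336.38 kg/h.
MgSO4 fraction = 137.82/336.38 = 0.410.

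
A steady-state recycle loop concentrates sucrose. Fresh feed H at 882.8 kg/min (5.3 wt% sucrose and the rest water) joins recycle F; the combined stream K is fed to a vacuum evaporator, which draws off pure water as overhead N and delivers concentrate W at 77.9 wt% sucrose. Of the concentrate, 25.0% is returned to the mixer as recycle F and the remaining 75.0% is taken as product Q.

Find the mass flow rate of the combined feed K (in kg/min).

Overall sucrose balance (none leaves overhead): sucrose in fresh feed = sucrose in product, i.e. 882.8×0.053 = (1−0.250)·W·0.779.
W = 46.788/(0.779×0.750) = 80.083 kg/min.
Recycle F = 0.250×80.083 = 20.021 kg/min.
Combined feed K = 882.8 + 20.021 = 902.82 kg/min.

902.8 kg/min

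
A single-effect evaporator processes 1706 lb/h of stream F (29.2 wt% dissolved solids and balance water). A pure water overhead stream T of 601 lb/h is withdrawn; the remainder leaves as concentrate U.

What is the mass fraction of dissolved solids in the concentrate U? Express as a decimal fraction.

dissolved solids is not removed: 1706×0.292 = 498.15 lb/h of dissolved solids enters U.
Concentrate = 1706 − 601 = 1105 lb/h.
Mass fraction = 498.15/1105 = 0.451.

0.451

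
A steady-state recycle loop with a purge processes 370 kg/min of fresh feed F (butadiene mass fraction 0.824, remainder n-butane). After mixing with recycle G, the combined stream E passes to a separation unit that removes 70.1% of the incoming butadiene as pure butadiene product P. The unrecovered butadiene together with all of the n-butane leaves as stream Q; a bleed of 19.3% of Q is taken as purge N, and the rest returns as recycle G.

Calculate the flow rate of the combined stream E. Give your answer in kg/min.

739.3 kg/min

n-butane enters only via F and leaves only via the purge: 370×0.176 = 0.193×(n-butane in Q), and the separation unit passes all n-butane, so n-butane in E = n-butane in Q = 337.41 kg/min.
butadiene in E: m_A = 370×0.824 + (1−0.193)·(1−0.701)·m_A, so m_A = 304.88/0.7587 = 401.84 kg/min.
E = 401.84 + 337.41 = 739.25 kg/min.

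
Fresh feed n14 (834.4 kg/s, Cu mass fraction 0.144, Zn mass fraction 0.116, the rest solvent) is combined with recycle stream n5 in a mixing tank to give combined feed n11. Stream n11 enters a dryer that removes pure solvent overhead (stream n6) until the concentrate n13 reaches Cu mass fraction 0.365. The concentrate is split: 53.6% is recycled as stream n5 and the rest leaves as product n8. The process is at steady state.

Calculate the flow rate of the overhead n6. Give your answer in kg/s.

505.2 kg/s

Overall Cu balance (none leaves overhead): Cu in fresh feed = Cu in product, i.e. 834.4×0.144 = (1−0.536)·n13·0.365.
n13 = 120.15/(0.365×0.464) = 709.46 kg/s.
Recycle n5 = 0.536×709.46 = 380.27 kg/s.
Combined feed n11 = 834.4 + 380.27 = 1214.7 kg/s.
Overhead n6 = n11 − n13 = 1214.7 − 709.46 = 505.21 kg/s.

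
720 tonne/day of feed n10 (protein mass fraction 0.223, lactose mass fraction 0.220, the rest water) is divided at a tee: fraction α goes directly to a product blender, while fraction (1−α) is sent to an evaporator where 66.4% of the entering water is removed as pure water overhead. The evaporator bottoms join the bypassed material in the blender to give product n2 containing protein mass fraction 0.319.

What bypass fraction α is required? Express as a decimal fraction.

All 720×0.223 = 160.56 tonne/day of protein reaches n2, so n2 = 160.56/0.319 = 503.32 tonne/day and vapour = 216.68 tonne/day.
The evaporator receives (1−α)·720 of feed at 0.557 water and removes 0.664 of that water:
0.664×0.557×(1−α)×720 = 216.68
(1−α) = 216.68/266.29 = 0.8137;  α = 0.1863.

0.186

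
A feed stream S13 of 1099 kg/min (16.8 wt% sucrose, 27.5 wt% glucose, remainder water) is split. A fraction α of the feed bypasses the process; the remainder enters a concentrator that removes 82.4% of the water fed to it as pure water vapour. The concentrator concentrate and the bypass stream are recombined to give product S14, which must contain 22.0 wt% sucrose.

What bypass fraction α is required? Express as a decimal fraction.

All 1099×0.168 = 184.63 kg/min of sucrose reaches S14, so S14 = 184.63/0.220 = 839.24 kg/min and vapour = 259.76 kg/min.
The evaporator receives (1−α)·1099 of feed at 0.557 water and removes 0.824 of that water:
0.824×0.557×(1−α)×1099 = 259.76
(1−α) = 259.76/504.41 = 0.5150;  α = 0.4850.

0.485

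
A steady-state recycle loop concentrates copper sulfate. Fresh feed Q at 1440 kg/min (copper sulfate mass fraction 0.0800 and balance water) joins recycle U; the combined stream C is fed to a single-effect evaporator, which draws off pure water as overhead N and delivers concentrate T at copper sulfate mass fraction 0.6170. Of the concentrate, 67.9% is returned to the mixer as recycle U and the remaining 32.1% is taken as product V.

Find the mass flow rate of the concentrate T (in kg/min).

581.7 kg/min

Overall copper sulfate balance (none leaves overhead): copper sulfate in fresh feed = copper sulfate in product, i.e. 1440×0.080 = (1−0.679)·T·0.617.
T = 115.2/(0.617×0.321) = 581.65 kg/min.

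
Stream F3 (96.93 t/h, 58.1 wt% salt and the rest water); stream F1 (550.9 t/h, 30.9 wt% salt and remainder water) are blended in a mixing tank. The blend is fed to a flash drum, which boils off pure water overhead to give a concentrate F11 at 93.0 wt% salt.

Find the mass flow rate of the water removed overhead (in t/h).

404.2 t/h

salt entering = 96.93×0.581 + 550.9×0.309 = 226.54 t/h.
All salt reports to F11, so F11 = 226.54/0.930 = 243.6 t/h.
Total feed = 647.83 t/h; overhead = 647.83 − 243.6 = 404.23 t/h.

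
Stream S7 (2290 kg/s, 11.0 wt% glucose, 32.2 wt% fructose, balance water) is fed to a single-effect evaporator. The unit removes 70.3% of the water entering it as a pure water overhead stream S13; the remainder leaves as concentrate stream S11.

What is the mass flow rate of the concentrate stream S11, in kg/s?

1376 kg/s

water entering = 2290×0.568 = 1300.7 kg/s; overhead removed = 0.703×1300.7 = 914.41 kg/s.
Concentrate = 2290 − 914.41 = 1375.6 kg/s.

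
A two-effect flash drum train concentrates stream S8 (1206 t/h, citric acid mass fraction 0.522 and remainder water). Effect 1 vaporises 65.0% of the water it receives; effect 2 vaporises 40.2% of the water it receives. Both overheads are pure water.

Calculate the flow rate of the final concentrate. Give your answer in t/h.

750.2 t/h

water in feed = 1206×0.478 = 576.47 t/h.
After stage 1: water left = (1−0.650)×576.47 = 201.76; stream total = 831.3 t/h.
After stage 2: water left = (1−0.402)×201.76 = 120.65; final concentrate = 750.19 t/h.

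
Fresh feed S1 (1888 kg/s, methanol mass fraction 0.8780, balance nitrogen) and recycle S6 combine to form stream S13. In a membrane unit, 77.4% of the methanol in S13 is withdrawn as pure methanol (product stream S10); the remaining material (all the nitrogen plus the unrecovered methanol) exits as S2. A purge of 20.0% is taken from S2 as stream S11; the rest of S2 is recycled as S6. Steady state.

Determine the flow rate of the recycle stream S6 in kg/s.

1287 kg/s

nitrogen enters only via S1 and leaves only via the purge: 1888×0.122 = 0.200×(nitrogen in S2), and the membrane unit passes all nitrogen, so nitrogen in S13 = nitrogen in S2 = 1151.7 kg/s.
methanol in S13: m_A = 1888×0.878 + (1−0.200)·(1−0.774)·m_A, so m_A = 1657.7/0.8192 = 2023.5 kg/s.
S2 = (1−0.774)×2023.5 + 1151.7 = 1609 kg/s.
Recycle S6 = (1−0.200)×1609 = 1287.2 kg/s.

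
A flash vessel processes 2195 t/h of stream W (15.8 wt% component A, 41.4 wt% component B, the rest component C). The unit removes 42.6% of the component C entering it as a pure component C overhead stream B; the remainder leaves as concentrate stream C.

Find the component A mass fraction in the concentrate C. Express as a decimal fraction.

0.1932

component A is not removed: 2195×0.158 = 346.81 t/h of component A enters C.
component C entering = 2195×0.428 = 939.46 t/h; overhead removed = 0.426×939.46 = 400.21 t/h.
Concentrate = 2195 − 400.21 = 1794.8 t/h.
Mass fraction = 346.81/1794.8 = 0.1932.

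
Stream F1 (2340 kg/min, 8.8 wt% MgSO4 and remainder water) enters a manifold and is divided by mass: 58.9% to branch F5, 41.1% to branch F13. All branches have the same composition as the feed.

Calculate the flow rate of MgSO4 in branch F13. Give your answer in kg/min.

Branch F13 total = 0.411×2340 = 961.74 kg/min.
MgSO4 in F13 = 0.088×961.74 = 84.633 kg/min.

84.63 kg/min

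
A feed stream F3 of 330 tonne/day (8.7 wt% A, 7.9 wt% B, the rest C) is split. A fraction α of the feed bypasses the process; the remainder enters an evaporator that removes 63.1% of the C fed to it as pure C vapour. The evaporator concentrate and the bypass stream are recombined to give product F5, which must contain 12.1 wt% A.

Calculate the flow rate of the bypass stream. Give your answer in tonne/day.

153.8 tonne/day

All 330×0.087 = 28.71 tonne/day of A reaches F5, so F5 = 28.71/0.121 = 237.27 tonne/day and vapour = 92.727 tonne/day.
The evaporator receives (1−α)·330 of feed at 0.834 C and removes 0.631 of that C:
0.631×0.834×(1−α)×330 = 92.727
(1−α) = 92.727/173.66 = 0.5339;  α = 0.4661.
Bypass flow = 0.4661×330 = 153.8 tonne/day.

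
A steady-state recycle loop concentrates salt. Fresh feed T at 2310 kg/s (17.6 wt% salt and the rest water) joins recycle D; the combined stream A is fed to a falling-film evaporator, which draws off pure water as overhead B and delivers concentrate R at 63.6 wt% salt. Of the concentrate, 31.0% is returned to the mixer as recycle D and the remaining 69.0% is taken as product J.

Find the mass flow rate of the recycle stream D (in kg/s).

287.2 kg/s

Overall salt balance (none leaves overhead): salt in fresh feed = salt in product, i.e. 2310×0.176 = (1−0.310)·R·0.636.
R = 406.56/(0.636×0.690) = 926.44 kg/s.
Recycle D = 0.310×926.44 = 287.2 kg/s.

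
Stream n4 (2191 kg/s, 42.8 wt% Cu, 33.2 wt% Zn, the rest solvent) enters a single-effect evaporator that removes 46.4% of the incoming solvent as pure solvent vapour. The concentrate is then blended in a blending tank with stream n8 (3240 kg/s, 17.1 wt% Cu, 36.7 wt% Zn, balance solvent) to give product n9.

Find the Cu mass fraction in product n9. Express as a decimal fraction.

Vapour removed = 0.464×0.240×2191 = 243.99 kg/s; concentrate = 1947 kg/s.
Cu reaching the mixer = 937.75 (from concentrate) + 3240×0.171 = 1491.8 kg/s.
Product flow = 1947 + 3240 = 5187 kg/s; Cu fraction = 0.2876.

0.2876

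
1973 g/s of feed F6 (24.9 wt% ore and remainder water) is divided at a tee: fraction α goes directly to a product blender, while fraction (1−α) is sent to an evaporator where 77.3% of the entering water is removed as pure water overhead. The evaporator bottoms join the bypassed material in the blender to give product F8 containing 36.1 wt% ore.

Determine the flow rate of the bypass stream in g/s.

918.6 g/s

All 1973×0.249 = 491.28 g/s of ore reaches F8, so F8 = 491.28/0.361 = 1360.9 g/s and vapour = 612.12 g/s.
The evaporator receives (1−α)·1973 of feed at 0.751 water and removes 0.773 of that water:
0.773×0.751×(1−α)×1973 = 612.12
(1−α) = 612.12/1145.4 = 0.5344;  α = 0.4656.
Bypass flow = 0.4656×1973 = 918.57 g/s.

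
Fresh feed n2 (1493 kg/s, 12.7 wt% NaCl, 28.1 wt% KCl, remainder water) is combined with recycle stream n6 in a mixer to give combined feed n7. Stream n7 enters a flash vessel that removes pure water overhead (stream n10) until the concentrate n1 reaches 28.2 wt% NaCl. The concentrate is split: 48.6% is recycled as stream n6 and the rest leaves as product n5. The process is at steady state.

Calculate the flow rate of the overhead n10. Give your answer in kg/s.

820.6 kg/s

Overall NaCl balance (none leaves overhead): NaCl in fresh feed = NaCl in product, i.e. 1493×0.127 = (1−0.486)·n1·0.282.
n1 = 189.61/(0.282×0.514) = 1308.1 kg/s.
Recycle n6 = 0.486×1308.1 = 635.75 kg/s.
Combined feed n7 = 1493 + 635.75 = 2128.8 kg/s.
Overhead n10 = n7 − n1 = 2128.8 − 1308.1 = 820.62 kg/s.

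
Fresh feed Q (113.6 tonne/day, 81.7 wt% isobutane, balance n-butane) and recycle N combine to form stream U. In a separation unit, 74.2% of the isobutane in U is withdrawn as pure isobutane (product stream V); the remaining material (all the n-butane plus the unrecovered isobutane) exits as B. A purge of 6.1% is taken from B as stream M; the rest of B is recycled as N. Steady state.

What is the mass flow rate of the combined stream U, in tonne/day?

n-butane enters only via Q and leaves only via the purge: 113.6×0.183 = 0.061×(n-butane in B), and the separation unit passes all n-butane, so n-butane in U = n-butane in B = 340.8 tonne/day.
isobutane in U: m_A = 113.6×0.817 + (1−0.061)·(1−0.742)·m_A, so m_A = 92.811/0.7577 = 122.48 tonne/day.
U = 122.48 + 340.8 = 463.28 tonne/day.

463.3 tonne/day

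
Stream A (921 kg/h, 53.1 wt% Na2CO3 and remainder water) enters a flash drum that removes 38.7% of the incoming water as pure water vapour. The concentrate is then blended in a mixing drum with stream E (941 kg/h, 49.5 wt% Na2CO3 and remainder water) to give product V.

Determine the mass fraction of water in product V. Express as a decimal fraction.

Vapour removed = 0.387×0.469×921 = 167.16 kg/h; concentrate = 753.84 kg/h.
water reaching the mixer = 264.78 (from concentrate) + 941×0.505 = 739.99 kg/h.
Product flow = 753.84 + 941 = 1694.8 kg/h; water fraction = 0.4366.

0.4366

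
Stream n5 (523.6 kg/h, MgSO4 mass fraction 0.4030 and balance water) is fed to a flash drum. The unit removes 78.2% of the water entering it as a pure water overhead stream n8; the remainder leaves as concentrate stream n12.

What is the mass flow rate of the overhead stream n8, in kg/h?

244.4 kg/h

water entering = 523.6×0.597 = 312.59 kg/h; overhead removed = 0.782×312.59 = 244.44 kg/h.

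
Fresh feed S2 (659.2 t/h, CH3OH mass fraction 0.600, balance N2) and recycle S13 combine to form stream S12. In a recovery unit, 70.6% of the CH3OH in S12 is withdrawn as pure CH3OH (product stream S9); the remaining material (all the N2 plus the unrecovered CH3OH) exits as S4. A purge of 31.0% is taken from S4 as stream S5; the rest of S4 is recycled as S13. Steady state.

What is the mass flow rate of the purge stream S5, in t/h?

N2 enters only via S2 and leaves only via the purge: 659.2×0.400 = 0.310×(N2 in S4), and the recovery unit passes all N2, so N2 in S12 = N2 in S4 = 850.58 t/h.
CH3OH in S12: m_A = 659.2×0.600 + (1−0.310)·(1−0.706)·m_A, so m_A = 395.52/0.7971 = 496.17 t/h.
S4 = (1−0.706)×496.17 + 850.58 = 996.46 t/h.
Purge S5 = 0.310×996.46 = 308.9 t/h.

308.9 t/h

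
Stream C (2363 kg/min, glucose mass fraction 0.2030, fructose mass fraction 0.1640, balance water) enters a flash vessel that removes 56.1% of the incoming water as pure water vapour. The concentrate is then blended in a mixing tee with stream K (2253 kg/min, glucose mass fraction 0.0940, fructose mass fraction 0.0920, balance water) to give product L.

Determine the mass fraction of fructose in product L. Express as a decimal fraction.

0.1575

Vapour removed = 0.561×0.633×2363 = 839.13 kg/min; concentrate = 1523.9 kg/min.
fructose reaching the mixer = 387.53 (from concentrate) + 2253×0.092 = 594.81 kg/min.
Product flow = 1523.9 + 2253 = 3776.9 kg/min; fructose fraction = 0.1575.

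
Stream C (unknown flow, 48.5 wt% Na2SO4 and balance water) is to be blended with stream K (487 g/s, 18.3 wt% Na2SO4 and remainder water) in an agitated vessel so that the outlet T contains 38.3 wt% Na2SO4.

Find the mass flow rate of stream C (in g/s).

Let C be the unknown flow. Total out = 487 + C.
Na2SO4 balance: 89.121 + 0.485·C = 0.383·(487 + C)
(0.485 − 0.383)·C = 0.383×487 − 89.121 = 97.4
C = 97.4 / 0.102 = 954.9 g/s

954.9 g/s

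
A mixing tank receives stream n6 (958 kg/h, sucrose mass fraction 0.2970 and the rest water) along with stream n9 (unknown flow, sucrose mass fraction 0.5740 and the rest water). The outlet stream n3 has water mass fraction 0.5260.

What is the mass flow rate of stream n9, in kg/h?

1696 kg/h

Let n9 be the unknown flow. Total out = 958 + n9.
water balance: 673.47 + 0.426·n9 = 0.526·(958 + n9)
(0.426 − 0.526)·n9 = 0.526×958 − 673.47 = -169.57
n9 = -169.57 / -0.100 = 1695.7 kg/h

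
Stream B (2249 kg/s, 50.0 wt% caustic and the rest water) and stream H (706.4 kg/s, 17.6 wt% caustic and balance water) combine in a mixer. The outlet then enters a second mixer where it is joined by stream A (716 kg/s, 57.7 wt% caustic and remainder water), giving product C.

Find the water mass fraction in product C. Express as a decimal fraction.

0.547

Overall, product flow = 3671.4 kg/s.
water in = 2249×0.500 + 706.4×0.824 + 716×0.423 = 2009.4 kg/s.
water fraction in C = 0.547.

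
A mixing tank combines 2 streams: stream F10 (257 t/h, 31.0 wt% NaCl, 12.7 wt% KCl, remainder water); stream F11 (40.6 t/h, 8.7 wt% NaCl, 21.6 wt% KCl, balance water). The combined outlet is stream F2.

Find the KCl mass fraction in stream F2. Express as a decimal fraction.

Total flow out = 257 + 40.6 = 297.6 t/h.
KCl in = 257×0.127 + 40.6×0.216 = 41.409 t/h.
KCl mass fraction in F2 = 41.409/297.6 = 0.139.

0.139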